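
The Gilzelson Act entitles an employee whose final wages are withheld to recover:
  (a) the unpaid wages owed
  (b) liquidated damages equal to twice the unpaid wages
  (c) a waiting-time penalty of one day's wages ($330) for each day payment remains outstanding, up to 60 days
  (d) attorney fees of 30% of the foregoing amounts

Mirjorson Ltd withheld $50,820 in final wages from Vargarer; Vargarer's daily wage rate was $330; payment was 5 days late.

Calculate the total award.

Doubled: 2 × $50,820 = $101,640
Penalty days: min(5, 60) = 5
Waiting-time penalty: 5 × $330 = $1,650
Subtotal: $50,820 + $101,640 + $1,650 = $154,110
Attorney fees: 30% of $154,110 = $46,233
Total award: $154,110 + $46,233 = $200,343

$200,343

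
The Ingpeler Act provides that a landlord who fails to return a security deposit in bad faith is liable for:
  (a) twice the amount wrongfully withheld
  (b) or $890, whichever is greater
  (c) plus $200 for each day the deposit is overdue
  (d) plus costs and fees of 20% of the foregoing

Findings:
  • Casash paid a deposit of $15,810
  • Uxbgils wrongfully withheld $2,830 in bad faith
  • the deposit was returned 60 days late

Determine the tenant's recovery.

$21,192

Doubled: 2 × $2,830 = $5,660
Minimum $890: $5,660 meets the minimum, no increase.
Late-return penalty: 60 × $200 = $12,000
Damages plus late penalty: $5,660 + $12,000 = $17,660
Costs and fees: 20% of $17,660 = $3,532
Total recovery: $17,660 + $3,532 = $21,192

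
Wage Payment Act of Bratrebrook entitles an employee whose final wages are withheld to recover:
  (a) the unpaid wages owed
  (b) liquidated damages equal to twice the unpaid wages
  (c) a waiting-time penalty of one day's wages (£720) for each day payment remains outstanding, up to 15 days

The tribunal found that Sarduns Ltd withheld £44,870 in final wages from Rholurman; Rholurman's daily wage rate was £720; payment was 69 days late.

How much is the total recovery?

Doubled: 2 × £44,870 = £89,740
Penalty days: min(69, 15) = 15
Waiting-time penalty: 15 × £720 = £10,800
Total award: £44,870 + £89,740 + £10,800 = £145,410

£145,410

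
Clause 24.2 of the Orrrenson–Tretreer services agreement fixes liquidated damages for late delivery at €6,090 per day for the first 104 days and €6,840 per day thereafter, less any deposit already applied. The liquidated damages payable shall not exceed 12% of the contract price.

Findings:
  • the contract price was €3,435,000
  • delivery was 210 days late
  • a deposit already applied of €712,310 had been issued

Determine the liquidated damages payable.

€412,200

First 104 days: 104 × €6,090 = €633,360
Remaining days: (210 − 104) × €6,840 = €725,040
Accrued per-day damages: €633,360 + €725,040 = €1,358,400
Less deposit already applied: €1,358,400 − €712,310 = €646,090
Cap: 12% of €3,435,000 = €412,200
Cap at €412,200: €646,090 exceeds the cap → €412,200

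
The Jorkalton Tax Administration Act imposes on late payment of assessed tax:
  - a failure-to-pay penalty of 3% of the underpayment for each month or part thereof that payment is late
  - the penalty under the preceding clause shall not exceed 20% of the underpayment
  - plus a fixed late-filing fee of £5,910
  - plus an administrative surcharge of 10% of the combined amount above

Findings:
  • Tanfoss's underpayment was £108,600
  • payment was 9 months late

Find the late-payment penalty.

£30,393

Accrued rate: 3% × 9 = 27%, capped at 20% → 20%
Failure-to-pay penalty: 20% of £108,600 = £21,720
Penalty before surcharge: £21,720 + £5,910 = £27,630
Administrative surcharge: 10% of £27,630 = £2,763
Total penalty: £27,630 + £2,763 = £30,393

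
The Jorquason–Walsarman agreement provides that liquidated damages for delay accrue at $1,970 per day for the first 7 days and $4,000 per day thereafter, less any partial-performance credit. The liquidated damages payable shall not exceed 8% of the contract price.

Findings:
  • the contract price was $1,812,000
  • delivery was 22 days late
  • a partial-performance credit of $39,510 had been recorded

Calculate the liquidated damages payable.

First 7 days: 7 × $1,970 = $13,790
Remaining days: (22 − 7) × $4,000 = $60,000
Accrued per-day damages: $13,790 + $60,000 = $73,790
Less partial-performance credit: $73,790 − $39,510 = $34,280
Cap: 8% of $1,812,000 = $144,960
Cap at $144,960: $34,280 is within the cap, no reduction.

$34,280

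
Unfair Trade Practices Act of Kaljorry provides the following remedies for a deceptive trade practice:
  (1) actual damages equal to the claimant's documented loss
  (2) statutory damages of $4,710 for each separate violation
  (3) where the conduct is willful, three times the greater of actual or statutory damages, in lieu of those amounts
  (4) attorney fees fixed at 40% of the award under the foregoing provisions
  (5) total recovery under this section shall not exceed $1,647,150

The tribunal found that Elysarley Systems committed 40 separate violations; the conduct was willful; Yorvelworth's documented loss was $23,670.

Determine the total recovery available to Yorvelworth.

Statutory damages: 40 × $4,710 = $188,400
Greater of actual damages ($23,670) or statutory damages ($188,400): $188,400
Trebled: 3 × $188,400 = $565,200
Attorney fees: 40% of $565,200 = $226,080
Total before cap: $565,200 + $226,080 = $791,280
Cap at $1,647,150: $791,280 is within the cap, no reduction.

$791,280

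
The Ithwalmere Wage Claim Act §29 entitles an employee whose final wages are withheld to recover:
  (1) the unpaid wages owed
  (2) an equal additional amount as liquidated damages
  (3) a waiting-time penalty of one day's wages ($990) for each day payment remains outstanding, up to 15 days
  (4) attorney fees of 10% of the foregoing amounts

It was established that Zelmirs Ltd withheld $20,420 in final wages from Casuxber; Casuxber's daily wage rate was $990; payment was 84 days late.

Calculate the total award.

Liquidated damages (equal amount): $20,420
Penalty days: min(84, 15) = 15
Waiting-time penalty: 15 × $990 = $14,850
Subtotal: $20,420 + $20,420 + $14,850 = $55,690
Attorney fees: 10% of $55,690 = $5,569
Total award: $55,690 + $5,569 = $61,259

Total award: $61,259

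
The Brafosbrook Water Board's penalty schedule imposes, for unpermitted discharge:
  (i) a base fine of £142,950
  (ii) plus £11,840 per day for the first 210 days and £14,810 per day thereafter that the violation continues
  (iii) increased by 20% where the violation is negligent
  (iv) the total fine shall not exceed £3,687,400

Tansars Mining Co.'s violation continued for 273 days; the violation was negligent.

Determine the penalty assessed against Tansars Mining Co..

First 210 days: 210 × £11,840 = £2,486,400
Remaining days: (273 − 210) × £14,810 = £933,030
Per-day component: £2,486,400 + £933,030 = £3,419,430
Base plus per-day: £142,950 + £3,419,430 = £3,562,380
Enhancement: 20% of £3,562,380 = £712,476
Enhanced fine: £3,562,380 + £712,476 = £4,274,856
Cap at £3,687,400: £4,274,856 exceeds the cap → £3,687,400

Civil penalty: £3,687,400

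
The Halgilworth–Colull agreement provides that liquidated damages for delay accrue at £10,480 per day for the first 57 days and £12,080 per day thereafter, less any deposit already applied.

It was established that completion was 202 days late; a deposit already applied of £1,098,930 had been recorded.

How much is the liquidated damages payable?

£1,250,030

First 57 days: 57 × £10,480 = £597,360
Remaining days: (202 − 57) × £12,080 = £1,751,600
Accrued per-day damages: £597,360 + £1,751,600 = £2,348,960
Less deposit already applied: £2,348,960 − £1,098,930 = £1,250,030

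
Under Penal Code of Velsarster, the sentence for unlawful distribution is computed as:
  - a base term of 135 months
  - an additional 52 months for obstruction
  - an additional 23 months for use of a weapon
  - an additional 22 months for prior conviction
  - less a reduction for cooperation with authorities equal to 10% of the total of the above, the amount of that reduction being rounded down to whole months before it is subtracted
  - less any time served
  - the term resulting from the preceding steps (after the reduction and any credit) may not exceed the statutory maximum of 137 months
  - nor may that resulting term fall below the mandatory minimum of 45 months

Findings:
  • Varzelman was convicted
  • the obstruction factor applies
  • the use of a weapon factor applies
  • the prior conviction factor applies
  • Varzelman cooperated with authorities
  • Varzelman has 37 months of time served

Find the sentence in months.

137 months

Obstruction enhancement: +52 months
Use of a weapon enhancement: +23 months
Prior conviction enhancement: +22 months
Adjusted term: 135 months + 52 months + 23 months + 22 months = 232 months
Cooperation with authorities reduction: 10% of 232 months = 23 months (rounded down)
After reduction: 232 − 23 = 209 months
Less time served: 209 months − 37 months = 172 months
Cap at 137 months: 172 months exceeds the cap → 137 months
Minimum 45 months: 137 months meets the minimum, no increase.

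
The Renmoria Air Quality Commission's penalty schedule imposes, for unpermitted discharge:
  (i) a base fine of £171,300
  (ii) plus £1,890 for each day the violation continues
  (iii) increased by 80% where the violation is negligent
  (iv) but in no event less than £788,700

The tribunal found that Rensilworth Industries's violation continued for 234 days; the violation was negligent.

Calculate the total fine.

Civil penalty: £1,104,408

Per-day component: 234 × £1,890 = £442,260
Base plus per-day: £171,300 + £442,260 = £613,560
Enhancement: 80% of £613,560 = £490,848
Enhanced fine: £613,560 + £490,848 = £1,104,408
Minimum £788,700: £1,104,408 meets the minimum, no increase.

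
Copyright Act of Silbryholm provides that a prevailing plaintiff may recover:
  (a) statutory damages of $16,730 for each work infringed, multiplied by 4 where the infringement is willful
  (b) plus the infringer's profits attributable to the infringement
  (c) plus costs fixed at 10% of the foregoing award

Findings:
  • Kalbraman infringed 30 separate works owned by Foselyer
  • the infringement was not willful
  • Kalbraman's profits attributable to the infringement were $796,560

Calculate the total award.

Statutory damages: 30 × $16,730 = $501,900
Infringement not willful: no ×4 enhancement.
Combined award: $501,900 + $796,560 = $1,298,460
Costs: 10% of $1,298,460 = $129,846
Award plus costs: $1,298,460 + $129,846 = $1,428,306

$1,428,306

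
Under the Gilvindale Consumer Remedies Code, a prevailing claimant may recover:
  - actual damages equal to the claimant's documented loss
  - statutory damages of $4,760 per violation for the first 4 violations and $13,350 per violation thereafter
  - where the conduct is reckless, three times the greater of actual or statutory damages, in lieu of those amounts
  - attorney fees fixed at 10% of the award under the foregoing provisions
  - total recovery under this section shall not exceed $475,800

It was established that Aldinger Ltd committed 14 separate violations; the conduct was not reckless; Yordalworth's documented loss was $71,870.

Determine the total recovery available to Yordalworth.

$246,851

First 4 violations: 4 × $4,760 = $19,040
Remaining violations: (14 − 4) × $13,350 = $133,500
Statutory damages: $19,040 + $133,500 = $152,540
Conduct not reckless: the in-lieu enhancement does not apply.
Actual plus statutory damages: $71,870 + $152,540 = $224,410
Attorney fees: 10% of $224,410 = $22,441
Total before cap: $224,410 + $22,441 = $246,851
Cap at $475,800: $246,851 is within the cap, no reduction.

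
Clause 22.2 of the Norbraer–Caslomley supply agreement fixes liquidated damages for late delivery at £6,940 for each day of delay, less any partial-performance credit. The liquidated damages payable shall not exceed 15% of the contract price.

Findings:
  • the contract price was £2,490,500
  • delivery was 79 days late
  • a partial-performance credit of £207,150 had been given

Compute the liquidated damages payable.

Per-day damages: 79 × £6,940 = £548,260
Less partial-performance credit: £548,260 − £207,150 = £341,110
Cap: 15% of £2,490,500 = £373,575
Cap at £373,575: £341,110 is within the cap, no reduction.

£341,110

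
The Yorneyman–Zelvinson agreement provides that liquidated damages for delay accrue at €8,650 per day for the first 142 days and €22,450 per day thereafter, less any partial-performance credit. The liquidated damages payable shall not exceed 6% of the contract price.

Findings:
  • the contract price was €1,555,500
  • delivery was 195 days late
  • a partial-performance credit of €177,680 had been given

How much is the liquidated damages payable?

First 142 days: 142 × €8,650 = €1,228,300
Remaining days: (195 − 142) × €22,450 = €1,189,850
Accrued per-day damages: €1,228,300 + €1,189,850 = €2,418,150
Less partial-performance credit: €2,418,150 − €177,680 = €2,240,470
Cap: 6% of €1,555,500 = €93,330
Cap at €93,330: €2,240,470 exceeds the cap → €93,330

€93,330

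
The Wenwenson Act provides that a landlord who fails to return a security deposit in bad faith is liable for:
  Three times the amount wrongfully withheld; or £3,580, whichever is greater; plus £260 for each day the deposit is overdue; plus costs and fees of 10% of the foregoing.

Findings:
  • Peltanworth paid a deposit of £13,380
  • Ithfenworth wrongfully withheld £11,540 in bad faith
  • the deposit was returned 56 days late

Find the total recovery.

Trebled: 3 × £11,540 = £34,620
Minimum £3,580: £34,620 meets the minimum, no increase.
Late-return penalty: 56 × £260 = £14,560
Damages plus late penalty: £34,620 + £14,560 = £49,180
Costs and fees: 10% of £49,180 = £4,918
Total recovery: £49,180 + £4,918 = £54,098

£54,098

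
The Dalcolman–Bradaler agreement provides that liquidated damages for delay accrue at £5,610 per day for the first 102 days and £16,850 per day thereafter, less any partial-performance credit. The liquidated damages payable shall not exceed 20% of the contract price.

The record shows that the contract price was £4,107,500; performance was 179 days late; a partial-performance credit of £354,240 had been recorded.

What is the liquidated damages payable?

First 102 days: 102 × £5,610 = £572,220
Remaining days: (179 − 102) × £16,850 = £1,297,450
Accrued per-day damages: £572,220 + £1,297,450 = £1,869,670
Less partial-performance credit: £1,869,670 − £354,240 = £1,515,430
Cap: 20% of £4,107,500 = £821,500
Cap at £821,500: £1,515,430 exceeds the cap → £821,500

Liquidated damages: £821,500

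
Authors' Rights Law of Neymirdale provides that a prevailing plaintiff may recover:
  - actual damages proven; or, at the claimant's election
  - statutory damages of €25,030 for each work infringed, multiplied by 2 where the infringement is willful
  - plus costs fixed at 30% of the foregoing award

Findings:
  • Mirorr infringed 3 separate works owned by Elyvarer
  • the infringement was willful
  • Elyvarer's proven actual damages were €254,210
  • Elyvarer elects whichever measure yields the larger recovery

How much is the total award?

€330,473

Statutory damages: 3 × €25,030 = €75,090
Doubled: 2 × €75,090 = €150,180
Greater of actual damages (€254,210) or enhanced statutory damages (€150,180): €254,210
Costs: 30% of €254,210 = €76,263
Award plus costs: €254,210 + €76,263 = €330,473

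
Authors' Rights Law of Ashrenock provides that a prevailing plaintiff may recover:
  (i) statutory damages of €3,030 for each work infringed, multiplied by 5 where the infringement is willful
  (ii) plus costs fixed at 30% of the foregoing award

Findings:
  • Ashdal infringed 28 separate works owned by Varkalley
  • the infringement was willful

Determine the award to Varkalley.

€551,460

Statutory damages: 28 × €3,030 = €84,840
Multiplied by 5: 5 × €84,840 = €424,200
Costs: 30% of €424,200 = €127,260
Award plus costs: €424,200 + €127,260 = €551,460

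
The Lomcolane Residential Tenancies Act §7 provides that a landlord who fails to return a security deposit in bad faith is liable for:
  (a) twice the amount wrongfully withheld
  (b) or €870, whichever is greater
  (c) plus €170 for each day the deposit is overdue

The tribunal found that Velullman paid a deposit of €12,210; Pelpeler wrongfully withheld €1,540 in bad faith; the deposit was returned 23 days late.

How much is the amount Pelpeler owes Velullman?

Doubled: 2 × €1,540 = €3,080
Minimum €870: €3,080 meets the minimum, no increase.
Late-return penalty: 23 × €170 = €3,910
Damages plus late penalty: €3,080 + €3,910 = €6,990

€6,990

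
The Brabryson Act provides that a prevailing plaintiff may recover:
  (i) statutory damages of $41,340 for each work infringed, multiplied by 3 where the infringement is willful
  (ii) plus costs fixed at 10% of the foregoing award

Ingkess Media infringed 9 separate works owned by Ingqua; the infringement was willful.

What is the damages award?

Statutory damages: 9 × $41,340 = $372,060
Trebled: 3 × $372,060 = $1,116,180
Costs: 10% of $1,116,180 = $111,618
Award plus costs: $1,116,180 + $111,618 = $1,227,798

$1,227,798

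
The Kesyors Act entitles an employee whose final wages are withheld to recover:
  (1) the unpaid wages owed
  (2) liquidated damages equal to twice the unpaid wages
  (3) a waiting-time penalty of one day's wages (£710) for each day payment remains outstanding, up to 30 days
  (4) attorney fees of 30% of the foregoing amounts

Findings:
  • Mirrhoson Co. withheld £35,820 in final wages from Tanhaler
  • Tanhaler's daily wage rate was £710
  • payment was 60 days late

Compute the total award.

Doubled: 2 × £35,820 = £71,640
Penalty days: min(60, 30) = 30
Waiting-time penalty: 30 × £710 = £21,300
Subtotal: £35,820 + £71,640 + £21,300 = £128,760
Attorney fees: 30% of £128,760 = £38,628
Total award: £128,760 + £38,628 = £167,388

£167,388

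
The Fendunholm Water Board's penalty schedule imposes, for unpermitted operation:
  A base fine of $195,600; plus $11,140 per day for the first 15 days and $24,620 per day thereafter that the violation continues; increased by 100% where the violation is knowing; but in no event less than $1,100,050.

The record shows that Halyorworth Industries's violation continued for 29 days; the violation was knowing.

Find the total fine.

First 15 days: 15 × $11,140 = $167,100
Remaining days: (29 − 15) × $24,620 = $344,680
Per-day component: $167,100 + $344,680 = $511,780
Base plus per-day: $195,600 + $511,780 = $707,380
Enhancement: 100% of $707,380 = $707,380
Enhanced fine: $707,380 + $707,380 = $1,414,760
Minimum $1,100,050: $1,414,760 meets the minimum, no increase.

$1,414,760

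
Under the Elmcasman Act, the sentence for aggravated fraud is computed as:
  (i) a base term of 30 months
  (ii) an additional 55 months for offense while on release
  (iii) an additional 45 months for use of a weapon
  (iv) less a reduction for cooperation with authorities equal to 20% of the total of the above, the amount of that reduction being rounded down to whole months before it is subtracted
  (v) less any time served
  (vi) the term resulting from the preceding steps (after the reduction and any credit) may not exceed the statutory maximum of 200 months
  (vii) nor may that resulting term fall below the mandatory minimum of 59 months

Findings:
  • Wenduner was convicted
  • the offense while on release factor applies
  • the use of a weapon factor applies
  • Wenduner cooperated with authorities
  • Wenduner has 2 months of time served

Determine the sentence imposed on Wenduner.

Offense while on release enhancement: +55 months
Use of a weapon enhancement: +45 months
Adjusted term: 30 months + 55 months + 45 months = 130 months
Cooperation with authorities reduction: 20% of 130 months = 26 months (rounded down)
After reduction: 130 − 26 = 104 months
Less time served: 104 months − 2 months = 102 months
Cap at 200 months: 102 months is within the cap, no reduction.
Minimum 59 months: 102 months meets the minimum, no increase.

102 months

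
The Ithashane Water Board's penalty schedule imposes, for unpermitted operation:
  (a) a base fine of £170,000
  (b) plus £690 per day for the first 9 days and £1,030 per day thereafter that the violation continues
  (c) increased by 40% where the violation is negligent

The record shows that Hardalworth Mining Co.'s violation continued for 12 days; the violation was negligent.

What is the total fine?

First 9 days: 9 × £690 = £6,210
Remaining days: (12 − 9) × £1,030 = £3,090
Per-day component: £6,210 + £3,090 = £9,300
Base plus per-day: £170,000 + £9,300 = £179,300
Enhancement: 40% of £179,300 = £71,720
Enhanced fine: £179,300 + £71,720 = £251,020

£251,020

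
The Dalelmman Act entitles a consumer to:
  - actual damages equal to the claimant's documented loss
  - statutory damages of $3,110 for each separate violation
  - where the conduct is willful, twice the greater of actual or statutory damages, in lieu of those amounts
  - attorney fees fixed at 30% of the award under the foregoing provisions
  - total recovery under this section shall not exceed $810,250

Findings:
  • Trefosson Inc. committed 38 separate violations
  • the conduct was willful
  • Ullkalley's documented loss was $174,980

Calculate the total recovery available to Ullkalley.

$454,948

Statutory damages: 38 × $3,110 = $118,180
Greater of actual damages ($174,980) or statutory damages ($118,180): $174,980
Doubled: 2 × $174,980 = $349,960
Attorney fees: 30% of $349,960 = $104,988
Total before cap: $349,960 + $104,988 = $454,948
Cap at $810,250: $454,948 is within the cap, no reduction.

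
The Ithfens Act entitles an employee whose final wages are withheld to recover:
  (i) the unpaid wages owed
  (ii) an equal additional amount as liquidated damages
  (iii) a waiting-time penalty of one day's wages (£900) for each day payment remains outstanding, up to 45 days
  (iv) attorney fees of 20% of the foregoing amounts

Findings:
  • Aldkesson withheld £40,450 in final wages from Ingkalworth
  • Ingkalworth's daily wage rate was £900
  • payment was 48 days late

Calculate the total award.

£145,680

Liquidated damages (equal amount): £40,450
Penalty days: min(48, 45) = 45
Waiting-time penalty: 45 × £900 = £40,500
Subtotal: £40,450 + £40,450 + £40,500 = £121,400
Attorney fees: 20% of £121,400 = £24,280
Total award: £121,400 + £24,280 = £145,680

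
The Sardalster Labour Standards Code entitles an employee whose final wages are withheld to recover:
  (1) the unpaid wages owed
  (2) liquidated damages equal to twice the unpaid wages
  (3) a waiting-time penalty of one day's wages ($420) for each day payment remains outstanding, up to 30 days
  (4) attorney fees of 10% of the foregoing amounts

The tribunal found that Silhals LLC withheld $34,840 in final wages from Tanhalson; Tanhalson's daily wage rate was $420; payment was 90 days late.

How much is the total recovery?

$128,832

Doubled: 2 × $34,840 = $69,680
Penalty days: min(90, 30) = 30
Waiting-time penalty: 30 × $420 = $12,600
Subtotal: $34,840 + $69,680 + $12,600 = $117,120
Attorney fees: 10% of $117,120 = $11,712
Total award: $117,120 + $11,712 = $128,832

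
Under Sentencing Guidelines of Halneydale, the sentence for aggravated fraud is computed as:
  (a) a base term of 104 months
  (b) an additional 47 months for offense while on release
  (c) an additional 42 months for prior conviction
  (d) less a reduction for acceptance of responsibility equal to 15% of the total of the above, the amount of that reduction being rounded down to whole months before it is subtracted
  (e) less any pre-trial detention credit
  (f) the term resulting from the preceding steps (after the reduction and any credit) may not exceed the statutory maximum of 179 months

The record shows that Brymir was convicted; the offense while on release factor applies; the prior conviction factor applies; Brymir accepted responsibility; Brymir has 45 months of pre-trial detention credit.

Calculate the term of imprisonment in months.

Offense while on release enhancement: +47 months
Prior conviction enhancement: +42 months
Adjusted term: 104 months + 47 months + 42 months = 193 months
Acceptance of responsibility reduction: 15% of 193 months = 28 months (rounded down)
After reduction: 193 − 28 = 165 months
Less pre-trial detention credit: 165 months − 45 months = 120 months
Cap at 179 months: 120 months is within the cap, no reduction.

120 months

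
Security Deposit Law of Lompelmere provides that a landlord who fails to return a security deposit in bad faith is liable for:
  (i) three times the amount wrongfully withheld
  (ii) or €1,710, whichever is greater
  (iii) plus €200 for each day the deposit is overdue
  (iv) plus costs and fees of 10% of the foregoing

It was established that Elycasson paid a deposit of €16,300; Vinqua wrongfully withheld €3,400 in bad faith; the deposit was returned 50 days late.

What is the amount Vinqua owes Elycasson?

Trebled: 3 × €3,400 = €10,200
Minimum €1,710: €10,200 meets the minimum, no increase.
Late-return penalty: 50 × €200 = €10,000
Damages plus late penalty: €10,200 + €10,000 = €20,200
Costs and fees: 10% of €20,200 = €2,020
Total recovery: €20,200 + €2,020 = €22,220

€22,220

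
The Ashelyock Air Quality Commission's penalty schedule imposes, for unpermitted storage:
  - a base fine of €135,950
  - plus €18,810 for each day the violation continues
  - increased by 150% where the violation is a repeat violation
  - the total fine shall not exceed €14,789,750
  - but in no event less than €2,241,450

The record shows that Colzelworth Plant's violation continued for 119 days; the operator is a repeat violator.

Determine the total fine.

€5,935,850

Per-day component: 119 × €18,810 = €2,238,390
Base plus per-day: €135,950 + €2,238,390 = €2,374,340
Enhancement: 150% of €2,374,340 = €3,561,510
Enhanced fine: €2,374,340 + €3,561,510 = €5,935,850
Cap at €14,789,750: €5,935,850 is within the cap, no reduction.
Minimum €2,241,450: €5,935,850 meets the minimum, no increase.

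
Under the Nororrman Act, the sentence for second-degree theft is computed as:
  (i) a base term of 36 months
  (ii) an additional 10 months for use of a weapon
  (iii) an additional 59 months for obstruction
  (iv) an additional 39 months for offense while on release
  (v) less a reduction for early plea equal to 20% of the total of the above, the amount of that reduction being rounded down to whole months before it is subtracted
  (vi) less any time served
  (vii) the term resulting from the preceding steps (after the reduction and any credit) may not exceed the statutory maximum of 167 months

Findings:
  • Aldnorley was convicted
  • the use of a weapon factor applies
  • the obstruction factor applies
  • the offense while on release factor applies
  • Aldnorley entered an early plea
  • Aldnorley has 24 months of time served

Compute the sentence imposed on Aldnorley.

Use of a weapon enhancement: +10 months
Obstruction enhancement: +59 months
Offense while on release enhancement: +39 months
Adjusted term: 36 months + 10 months + 59 months + 39 months = 144 months
Early plea reduction: 20% of 144 months = 28 months (rounded down)
After reduction: 144 − 28 = 116 months
Less time served: 116 months − 24 months = 92 months
Cap at 167 months: 92 months is within the cap, no reduction.

92 months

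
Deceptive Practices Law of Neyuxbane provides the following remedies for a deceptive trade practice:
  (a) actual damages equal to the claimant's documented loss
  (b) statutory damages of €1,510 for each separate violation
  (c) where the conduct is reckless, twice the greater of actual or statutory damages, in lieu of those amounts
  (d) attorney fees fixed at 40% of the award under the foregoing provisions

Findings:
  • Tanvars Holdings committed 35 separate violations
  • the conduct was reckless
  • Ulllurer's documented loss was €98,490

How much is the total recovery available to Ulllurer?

Statutory damages: 35 × €1,510 = €52,850
Greater of actual damages (€98,490) or statutory damages (€52,850): €98,490
Doubled: 2 × €98,490 = €196,980
Attorney fees: 40% of €196,980 = €78,792
Total recovery: €196,980 + €78,792 = €275,772

€275,772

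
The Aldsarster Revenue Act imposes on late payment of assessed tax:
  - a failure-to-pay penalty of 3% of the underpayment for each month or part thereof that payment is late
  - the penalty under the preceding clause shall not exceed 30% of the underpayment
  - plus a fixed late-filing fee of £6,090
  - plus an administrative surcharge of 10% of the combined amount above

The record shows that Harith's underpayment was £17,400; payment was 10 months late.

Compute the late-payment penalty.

Accrued rate: 3% × 10 = 30%, capped at 30% → 30%
Failure-to-pay penalty: 30% of £17,400 = £5,220
Penalty before surcharge: £5,220 + £6,090 = £11,310
Administrative surcharge: 10% of £11,310 = £1,131
Total penalty: £11,310 + £1,131 = £12,441

Penalty: £12,441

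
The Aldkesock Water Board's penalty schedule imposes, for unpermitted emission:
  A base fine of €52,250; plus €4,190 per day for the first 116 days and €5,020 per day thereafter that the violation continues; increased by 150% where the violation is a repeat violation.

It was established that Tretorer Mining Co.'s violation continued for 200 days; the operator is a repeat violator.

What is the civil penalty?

Civil penalty: €2,399,925

First 116 days: 116 × €4,190 = €486,040
Remaining days: (200 − 116) × €5,020 = €421,680
Per-day component: €486,040 + €421,680 = €907,720
Base plus per-day: €52,250 + €907,720 = €959,970
Enhancement: 150% of €959,970 = €1,439,955
Enhanced fine: €959,970 + €1,439,955 = €2,399,925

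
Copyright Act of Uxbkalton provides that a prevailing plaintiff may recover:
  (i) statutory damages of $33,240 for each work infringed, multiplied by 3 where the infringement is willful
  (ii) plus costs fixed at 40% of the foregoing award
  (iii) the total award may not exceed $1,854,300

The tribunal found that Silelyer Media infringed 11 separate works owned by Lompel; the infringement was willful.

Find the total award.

$1,535,688

Statutory damages: 11 × $33,240 = $365,640
Trebled: 3 × $365,640 = $1,096,920
Costs: 40% of $1,096,920 = $438,768
Award plus costs: $1,096,920 + $438,768 = $1,535,688
Cap at $1,854,300: $1,535,688 is within the cap, no reduction.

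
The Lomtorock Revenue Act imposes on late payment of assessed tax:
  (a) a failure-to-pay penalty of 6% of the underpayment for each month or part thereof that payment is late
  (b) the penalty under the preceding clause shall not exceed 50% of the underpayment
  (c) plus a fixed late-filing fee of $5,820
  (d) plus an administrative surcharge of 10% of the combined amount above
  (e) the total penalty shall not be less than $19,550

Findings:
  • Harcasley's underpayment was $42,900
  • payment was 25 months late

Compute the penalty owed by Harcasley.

$29,997

Accrued rate: 6% × 25 = 150%, capped at 50% → 50%
Failure-to-pay penalty: 50% of $42,900 = $21,450
Penalty before surcharge: $21,450 + $5,820 = $27,270
Administrative surcharge: 10% of $27,270 = $2,727
Total penalty: $27,270 + $2,727 = $29,997
Minimum $19,550: $29,997 meets the minimum, no increase.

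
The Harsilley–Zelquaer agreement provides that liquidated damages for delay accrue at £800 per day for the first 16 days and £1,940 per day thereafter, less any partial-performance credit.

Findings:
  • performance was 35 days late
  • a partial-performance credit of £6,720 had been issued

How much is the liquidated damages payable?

£42,940

First 16 days: 16 × £800 = £12,800
Remaining days: (35 − 16) × £1,940 = £36,860
Accrued per-day damages: £12,800 + £36,860 = £49,660
Less partial-performance credit: £49,660 − £6,720 = £42,940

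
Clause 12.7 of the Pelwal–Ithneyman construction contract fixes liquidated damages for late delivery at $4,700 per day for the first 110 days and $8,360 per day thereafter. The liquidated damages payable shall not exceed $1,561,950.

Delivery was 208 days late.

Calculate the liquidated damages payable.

$1,336,280

First 110 days: 110 × $4,700 = $517,000
Remaining days: (208 − 110) × $8,360 = $819,280
Accrued per-day damages: $517,000 + $819,280 = $1,336,280
Cap at $1,561,950: $1,336,280 is within the cap, no reduction.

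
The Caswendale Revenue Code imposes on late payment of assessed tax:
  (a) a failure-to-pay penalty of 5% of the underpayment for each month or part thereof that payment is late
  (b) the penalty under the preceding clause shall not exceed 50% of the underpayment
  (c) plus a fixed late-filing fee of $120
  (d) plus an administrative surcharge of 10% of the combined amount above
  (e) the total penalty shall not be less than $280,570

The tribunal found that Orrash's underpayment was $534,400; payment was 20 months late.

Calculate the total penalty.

Accrued rate: 5% × 20 = 100%, capped at 50% → 50%
Failure-to-pay penalty: 50% of $534,400 = $267,200
Penalty before surcharge: $267,200 + $120 = $267,320
Administrative surcharge: 10% of $267,320 = $26,732
Total penalty: $267,320 + $26,732 = $294,052
Minimum $280,570: $294,052 meets the minimum, no increase.

$294,052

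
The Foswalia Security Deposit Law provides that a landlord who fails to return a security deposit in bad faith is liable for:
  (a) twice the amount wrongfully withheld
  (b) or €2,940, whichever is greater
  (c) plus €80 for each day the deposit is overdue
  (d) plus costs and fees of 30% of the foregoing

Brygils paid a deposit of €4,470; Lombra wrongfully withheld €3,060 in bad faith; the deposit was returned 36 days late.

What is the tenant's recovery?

Doubled: 2 × €3,060 = €6,120
Minimum €2,940: €6,120 meets the minimum, no increase.
Late-return penalty: 36 × €80 = €2,880
Damages plus late penalty: €6,120 + €2,880 = €9,000
Costs and fees: 30% of €9,000 = €2,700
Total recovery: €9,000 + €2,700 = €11,700

€11,700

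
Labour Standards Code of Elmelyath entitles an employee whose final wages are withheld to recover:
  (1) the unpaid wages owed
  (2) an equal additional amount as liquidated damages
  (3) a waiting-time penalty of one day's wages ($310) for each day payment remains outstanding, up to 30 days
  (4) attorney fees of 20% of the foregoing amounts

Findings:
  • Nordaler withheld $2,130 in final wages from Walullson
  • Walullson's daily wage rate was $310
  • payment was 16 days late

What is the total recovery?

$11,064

Liquidated damages (equal amount): $2,130
Penalty days: min(16, 30) = 16
Waiting-time penalty: 16 × $310 = $4,960
Subtotal: $2,130 + $2,130 + $4,960 = $9,220
Attorney fees: 20% of $9,220 = $1,844
Total award: $9,220 + $1,844 = $11,064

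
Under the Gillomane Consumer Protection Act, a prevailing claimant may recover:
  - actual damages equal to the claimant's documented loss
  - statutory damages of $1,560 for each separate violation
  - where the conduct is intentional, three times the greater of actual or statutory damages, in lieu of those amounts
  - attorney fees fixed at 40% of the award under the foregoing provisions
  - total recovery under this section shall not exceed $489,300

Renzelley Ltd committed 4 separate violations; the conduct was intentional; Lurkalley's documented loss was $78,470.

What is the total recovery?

Statutory damages: 4 × $1,560 = $6,240
Greater of actual damages ($78,470) or statutory damages ($6,240): $78,470
Trebled: 3 × $78,470 = $235,410
Attorney fees: 40% of $235,410 = $94,164
Total before cap: $235,410 + $94,164 = $329,574
Cap at $489,300: $329,574 is within the cap, no reduction.

$329,574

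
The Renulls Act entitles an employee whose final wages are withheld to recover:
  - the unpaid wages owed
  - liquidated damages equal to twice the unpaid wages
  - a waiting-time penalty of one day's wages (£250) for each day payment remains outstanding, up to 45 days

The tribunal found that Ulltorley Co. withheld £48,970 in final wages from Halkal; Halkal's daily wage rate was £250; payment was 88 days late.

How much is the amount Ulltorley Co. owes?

Doubled: 2 × £48,970 = £97,940
Penalty days: min(88, 45) = 45
Waiting-time penalty: 45 × £250 = £11,250
Total award: £48,970 + £97,940 + £11,250 = £158,160

£158,160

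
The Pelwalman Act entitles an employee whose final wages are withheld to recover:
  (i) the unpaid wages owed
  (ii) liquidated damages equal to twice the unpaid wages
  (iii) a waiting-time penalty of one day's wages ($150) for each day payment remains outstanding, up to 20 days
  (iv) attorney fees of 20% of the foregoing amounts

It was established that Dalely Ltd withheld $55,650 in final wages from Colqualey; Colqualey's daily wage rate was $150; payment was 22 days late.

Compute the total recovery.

Doubled: 2 × $55,650 = $111,300
Penalty days: min(22, 20) = 20
Waiting-time penalty: 20 × $150 = $3,000
Subtotal: $55,650 + $111,300 + $3,000 = $169,950
Attorney fees: 20% of $169,950 = $33,990
Total award: $169,950 + $33,990 = $203,940

$203,940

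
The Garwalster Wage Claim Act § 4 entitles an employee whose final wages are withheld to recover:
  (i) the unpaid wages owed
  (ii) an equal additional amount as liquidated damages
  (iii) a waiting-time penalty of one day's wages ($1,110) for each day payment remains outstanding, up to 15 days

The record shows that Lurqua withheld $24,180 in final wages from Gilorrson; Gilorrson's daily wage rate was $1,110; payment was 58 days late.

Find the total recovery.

$65,010

Liquidated damages (equal amount): $24,180
Penalty days: min(58, 15) = 15
Waiting-time penalty: 15 × $1,110 = $16,650
Total award: $24,180 + $24,180 + $16,650 = $65,010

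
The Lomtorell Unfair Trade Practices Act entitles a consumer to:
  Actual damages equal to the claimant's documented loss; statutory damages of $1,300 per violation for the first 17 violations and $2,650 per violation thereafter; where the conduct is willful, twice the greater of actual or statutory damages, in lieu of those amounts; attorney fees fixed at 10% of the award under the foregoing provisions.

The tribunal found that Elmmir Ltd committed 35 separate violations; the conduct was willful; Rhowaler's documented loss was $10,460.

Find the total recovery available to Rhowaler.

$153,560

First 17 violations: 17 × $1,300 = $22,100
Remaining violations: (35 − 17) × $2,650 = $47,700
Statutory damages: $22,100 + $47,700 = $69,800
Greater of actual damages ($10,460) or statutory damages ($69,800): $69,800
Doubled: 2 × $69,800 = $139,600
Attorney fees: 10% of $139,600 = $13,960
Total recovery: $139,600 + $13,960 = $153,560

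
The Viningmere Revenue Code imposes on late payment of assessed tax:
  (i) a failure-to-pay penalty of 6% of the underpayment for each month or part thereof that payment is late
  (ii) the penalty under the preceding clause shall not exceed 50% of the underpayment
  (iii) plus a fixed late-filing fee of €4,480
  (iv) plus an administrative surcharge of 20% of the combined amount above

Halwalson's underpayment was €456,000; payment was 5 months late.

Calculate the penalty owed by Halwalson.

Accrued rate: 6% × 5 = 30%, capped at 50% → 30%
Failure-to-pay penalty: 30% of €456,000 = €136,800
Penalty before surcharge: €136,800 + €4,480 = €141,280
Administrative surcharge: 20% of €141,280 = €28,256
Total penalty: €141,280 + €28,256 = €169,536

Penalty: €169,536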